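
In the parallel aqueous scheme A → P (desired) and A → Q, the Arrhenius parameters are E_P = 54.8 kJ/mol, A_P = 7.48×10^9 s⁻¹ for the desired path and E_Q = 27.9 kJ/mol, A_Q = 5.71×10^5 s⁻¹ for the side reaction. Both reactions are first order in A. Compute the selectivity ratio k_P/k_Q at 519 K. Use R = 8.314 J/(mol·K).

25.7

k_P/k_Q = (A_P/A_Q)·exp[−(E_P−E_Q)/(RT)] = (A_P/A_Q)·exp[(E_Q−E_P)/(RT)].
(E_Q−E_P)/(RT) = (27.9−54.8)×10³/(8.314×519) = -26900/4315 = -6.234.
k_P/k_Q = (7.48×10^9/5.71×10^5)·exp(-6.234) = 13100 × 0.001961 = 25.7.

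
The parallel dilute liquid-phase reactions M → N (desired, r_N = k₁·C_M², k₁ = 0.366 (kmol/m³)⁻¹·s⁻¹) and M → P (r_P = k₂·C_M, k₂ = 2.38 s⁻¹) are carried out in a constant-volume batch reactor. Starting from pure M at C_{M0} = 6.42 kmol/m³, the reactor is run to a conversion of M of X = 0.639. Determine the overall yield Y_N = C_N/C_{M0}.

C_M = C_{M0}(1−X) = 2.318 kmol/m³.
Along a PFR/batch, dC_P/dC_M = −r_P/(r_N+r_P) = −k₂/(k₂+k₁·C_M).
Integrating from C_{M0} to C_M: C_P = (2.38/0.366)·ln[(2.38+0.366·6.42)/(2.38+0.366·2.32)] = 6.503·ln(4.730/3.228) = 2.484 kmol/m³.
Then C_N = (C_{M0}−C_M) − C_P = 4.102 − 2.484 = 1.619 kmol/m³.
Y_N = C_N/C_{M0} = 1.619/6.42 = 0.252.

0.252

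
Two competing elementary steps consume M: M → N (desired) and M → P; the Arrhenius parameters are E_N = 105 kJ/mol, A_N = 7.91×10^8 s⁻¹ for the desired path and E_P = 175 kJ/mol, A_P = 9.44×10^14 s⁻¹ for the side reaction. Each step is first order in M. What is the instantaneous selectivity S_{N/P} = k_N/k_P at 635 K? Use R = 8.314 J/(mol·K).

0.480

Since both paths have the same order in M, the concentration cancels and S_{N/P} = k_N/k_P = (A_N/A_P)·exp[(E_P−E_N)/(RT)].
(E_P−E_N)/(RT) = (175−105)×10³/(8.314×635) = 70000/5279 = 13.26.
k_N/k_P = (7.91×10^8/9.44×10^14)·exp(13.26) = 8.379×10^-7 × 5.733×10^5 = 0.480.
Since E_N < E_P, lowering the temperature improves selectivity toward N.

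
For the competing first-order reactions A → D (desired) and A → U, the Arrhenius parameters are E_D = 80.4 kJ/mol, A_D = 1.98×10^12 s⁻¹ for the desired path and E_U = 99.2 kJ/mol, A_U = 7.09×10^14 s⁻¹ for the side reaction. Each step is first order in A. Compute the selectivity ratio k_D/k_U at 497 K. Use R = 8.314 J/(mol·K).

Since both paths have the same order in A, the concentration cancels and S_{D/U} = k_D/k_U = (A_D/A_U)·exp[(E_U−E_D)/(RT)].
(E_U−E_D)/(RT) = (99.2−80.4)×10³/(8.314×497) = 18800/4132 = 4.550.
k_D/k_U = (1.98×10^12/7.09×10^14)·exp(4.550) = 0.002793 × 94.61 = 0.264.

0.264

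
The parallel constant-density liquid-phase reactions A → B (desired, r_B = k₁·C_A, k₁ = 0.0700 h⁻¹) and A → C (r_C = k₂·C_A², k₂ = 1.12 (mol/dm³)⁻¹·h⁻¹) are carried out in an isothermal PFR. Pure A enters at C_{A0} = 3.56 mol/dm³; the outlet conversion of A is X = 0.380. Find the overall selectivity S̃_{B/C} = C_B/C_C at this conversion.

0.0221

C_A = C_{A0}(1−X) = 2.207 mol/dm³.
Along a PFR/batch, dC_B/dC_A = −r_B/(r_B+r_C) = −k₁/(k₁+k₂·C_A).
Integrating from C_{A0} to C_A: C_B = (0.0700/1.12)·ln[(0.0700+1.12·3.56)/(0.0700+1.12·2.21)] = 0.06250·ln(4.057/2.542) = 0.02922 mol/dm³.
C_C = (C_{A0}−C_A)−C_B = 1.324 mol/dm³; S̃_{B/C} = 0.02922/1.324 = 0.0221.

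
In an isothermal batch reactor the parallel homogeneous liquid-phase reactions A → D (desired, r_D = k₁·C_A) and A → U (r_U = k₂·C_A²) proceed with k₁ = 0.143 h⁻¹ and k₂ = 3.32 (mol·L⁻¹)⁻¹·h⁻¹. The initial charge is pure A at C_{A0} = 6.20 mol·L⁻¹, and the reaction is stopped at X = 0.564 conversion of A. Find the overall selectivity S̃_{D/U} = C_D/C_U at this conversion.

C_A = C_{A0}(1−X) = 2.703 mol·L⁻¹.
Along a PFR/batch, dC_D/dC_A = −r_D/(r_D+r_U) = −k₁/(k₁+k₂·C_A).
Integrating from C_{A0} to C_A: C_D = (0.143/3.32)·ln[(0.143+3.32·6.20)/(0.143+3.32·2.70)] = 0.04307·ln(20.73/9.118) = 0.03537 mol·L⁻¹.
C_U = (C_{A0}−C_A)−C_D = 3.461 mol·L⁻¹; S̃_{D/U} = 0.03537/3.461 = 0.0102.

0.0102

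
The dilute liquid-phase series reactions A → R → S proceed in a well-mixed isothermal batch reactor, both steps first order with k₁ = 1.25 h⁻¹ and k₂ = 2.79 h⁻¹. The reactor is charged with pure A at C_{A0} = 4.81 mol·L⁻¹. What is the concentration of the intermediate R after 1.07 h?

0.828 mol·L⁻¹

The intermediate concentration in a first-order A→B→C sequence is C_R = k₁C_{A0}(e^(−k₁t) − e^(−k₂t))/(k₂−k₁).
e^(−k₁t) = e^(−1.25×1.07) = e^(−1.338) = 0.2625; e^(−k₂t) = e^(−2.985) = 0.05052.
C_R = 1.25×4.81/(2.79−1.25) × (0.2625−0.05052) = 3.904×0.2120 = 0.8276 mol·L⁻¹.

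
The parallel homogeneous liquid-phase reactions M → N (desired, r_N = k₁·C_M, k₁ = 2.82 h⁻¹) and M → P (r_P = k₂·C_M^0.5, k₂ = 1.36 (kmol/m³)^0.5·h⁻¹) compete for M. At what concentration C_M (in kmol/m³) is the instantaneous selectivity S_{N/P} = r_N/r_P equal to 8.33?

16.1 kmol/m³

S_{N/P} = (k₁/k₂)·C_M^0.5 ⇒ C_M = (S·k₂/k₁)^(2).
= (8.33×1.36/2.82)^(2) = (4.017)^(2) = 16.1 kmol/m³.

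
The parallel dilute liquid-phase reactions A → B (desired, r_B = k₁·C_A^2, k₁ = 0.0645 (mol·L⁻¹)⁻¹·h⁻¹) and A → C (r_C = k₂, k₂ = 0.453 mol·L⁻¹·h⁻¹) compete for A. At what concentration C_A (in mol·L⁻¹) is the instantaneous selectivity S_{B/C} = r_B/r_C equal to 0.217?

1.23 mol·L⁻¹

S_{B/C} = (k₁/k₂)·C_A^2 ⇒ C_A = (S·k₂/k₁)^(0.5).
= (0.217×0.453/0.0645)^(0.5) = (1.524)^(0.5) = 1.23 mol·L⁻¹.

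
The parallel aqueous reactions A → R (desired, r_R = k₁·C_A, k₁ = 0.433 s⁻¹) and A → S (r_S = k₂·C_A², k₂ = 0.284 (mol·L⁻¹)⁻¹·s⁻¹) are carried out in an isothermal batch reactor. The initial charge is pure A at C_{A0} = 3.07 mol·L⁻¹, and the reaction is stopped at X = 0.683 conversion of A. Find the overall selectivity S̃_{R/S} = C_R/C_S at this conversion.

0.796

C_A = C_{A0}(1−X) = 0.9732 mol·L⁻¹.
Along a PFR/batch, dC_R/dC_A = −r_R/(r_R+r_S) = −k₁/(k₁+k₂·C_A).
Integrating from C_{A0} to C_A: C_R = (0.433/0.284)·ln[(0.433+0.284·3.07)/(0.433+0.284·0.973)] = 1.525·ln(1.305/0.7094) = 0.9292 mol·L⁻¹.
C_S = (C_{A0}−C_A)−C_R = 1.168 mol·L⁻¹; S̃_{R/S} = 0.9292/1.168 = 0.796.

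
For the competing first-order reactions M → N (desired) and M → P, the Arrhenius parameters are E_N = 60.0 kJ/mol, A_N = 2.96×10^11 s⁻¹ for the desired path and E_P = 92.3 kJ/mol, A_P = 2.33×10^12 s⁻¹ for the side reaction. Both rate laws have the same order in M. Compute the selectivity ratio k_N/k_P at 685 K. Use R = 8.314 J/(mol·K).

Since both paths have the same order in M, the concentration cancels and S_{N/P} = k_N/k_P = (A_N/A_P)·exp[(E_P−E_N)/(RT)].
(E_P−E_N)/(RT) = (92.3−60.0)×10³/(8.314×685) = 32300/5695 = 5.672.
k_N/k_P = (2.96×10^11/2.33×10^12)·exp(5.672) = 0.1270 × 290.5 = 36.9.

36.9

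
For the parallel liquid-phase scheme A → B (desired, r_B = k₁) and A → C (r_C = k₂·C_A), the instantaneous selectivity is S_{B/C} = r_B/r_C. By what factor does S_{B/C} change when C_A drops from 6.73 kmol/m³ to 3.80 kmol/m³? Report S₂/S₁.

1.77

S_{B/C} = (k₁/k₂)·C_A⁻¹, so S₂/S₁ = (C_{A,2}/C_{A,1})⁻¹.
= 6.73/3.80 = 1.77.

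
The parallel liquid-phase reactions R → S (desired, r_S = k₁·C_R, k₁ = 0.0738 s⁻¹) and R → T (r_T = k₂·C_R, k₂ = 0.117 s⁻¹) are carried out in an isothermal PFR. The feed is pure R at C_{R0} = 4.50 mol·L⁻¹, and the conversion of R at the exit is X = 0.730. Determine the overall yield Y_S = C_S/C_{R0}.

0.282

C_R = C_{R0}(1−X) = 1.215 mol·L⁻¹.
Both paths are first order in R, so the instantaneous fraction to S is constant: dC_S/d(−C_R) = k₁/(k₁+k₂) = 0.3868.
C_S = 0.3868·(C_{R0}−C_R) = 0.3868×3.285 = 1.27 mol·L⁻¹.
Y_S = C_S/C_{R0} = 1.271/4.50 = 0.282.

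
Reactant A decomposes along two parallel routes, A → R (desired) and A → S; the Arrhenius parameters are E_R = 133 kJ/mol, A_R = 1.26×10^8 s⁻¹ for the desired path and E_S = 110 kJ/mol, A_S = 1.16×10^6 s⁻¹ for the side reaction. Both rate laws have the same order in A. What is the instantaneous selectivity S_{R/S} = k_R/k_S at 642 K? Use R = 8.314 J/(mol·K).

k_R/k_S = (A_R/A_S)·exp[−(E_R−E_S)/(RT)] = (A_R/A_S)·exp[(E_S−E_R)/(RT)].
(E_S−E_R)/(RT) = (110−133)×10³/(8.314×642) = -23000/5338 = -4.309.
k_R/k_S = (1.26×10^8/1.16×10^6)·exp(-4.309) = 108.6 × 0.01345 = 1.46.

1.46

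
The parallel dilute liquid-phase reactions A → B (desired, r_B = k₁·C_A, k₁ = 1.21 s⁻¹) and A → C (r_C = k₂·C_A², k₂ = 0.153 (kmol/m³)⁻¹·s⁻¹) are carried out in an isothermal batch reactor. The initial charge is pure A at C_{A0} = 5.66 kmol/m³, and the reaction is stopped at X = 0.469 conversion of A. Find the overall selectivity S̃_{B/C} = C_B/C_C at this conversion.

C_A = C_{A0}(1−X) = 3.005 kmol/m³.
Along a PFR/batch, dC_B/dC_A = −r_B/(r_B+r_C) = −k₁/(k₁+k₂·C_A).
Integrating from C_{A0} to C_A: C_B = (1.21/0.153)·ln[(1.21+0.153·5.66)/(1.21+0.153·3.01)] = 7.908·ln(2.076/1.670) = 1.722 kmol/m³.
C_C = (C_{A0}−C_A)−C_B = 0.9328 kmol/m³; S̃_{B/C} = 1.722/0.9328 = 1.85.

1.85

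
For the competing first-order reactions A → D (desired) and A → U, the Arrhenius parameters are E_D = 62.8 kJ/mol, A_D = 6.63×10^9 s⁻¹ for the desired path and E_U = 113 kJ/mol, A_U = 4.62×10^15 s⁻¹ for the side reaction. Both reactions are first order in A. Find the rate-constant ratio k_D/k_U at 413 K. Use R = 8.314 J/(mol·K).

3.21

k_D/k_U = (A_D/A_U)·exp[−(E_D−E_U)/(RT)] = (A_D/A_U)·exp[(E_U−E_D)/(RT)].
(E_U−E_D)/(RT) = (113−62.8)×10³/(8.314×413) = 50200/3434 = 14.62.
k_D/k_U = (6.63×10^9/4.62×10^15)·exp(14.62) = 1.435×10^-6 × 2.235×10^6 = 3.21.
Since E_D < E_U, lowering the temperature improves selectivity toward D.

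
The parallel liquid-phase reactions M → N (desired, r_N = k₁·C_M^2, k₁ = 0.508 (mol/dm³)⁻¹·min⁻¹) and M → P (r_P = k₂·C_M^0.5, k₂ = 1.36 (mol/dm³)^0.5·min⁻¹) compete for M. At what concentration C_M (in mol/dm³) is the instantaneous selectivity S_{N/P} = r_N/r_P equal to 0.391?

1.03 mol/dm³

S_{N/P} = (k₁/k₂)·C_M^1.5 ⇒ C_M = (S·k₂/k₁)^(1/1.5).
= (0.391×1.36/0.508)^(0.6667) = (1.047)^(0.6667) = 1.03 mol/dm³.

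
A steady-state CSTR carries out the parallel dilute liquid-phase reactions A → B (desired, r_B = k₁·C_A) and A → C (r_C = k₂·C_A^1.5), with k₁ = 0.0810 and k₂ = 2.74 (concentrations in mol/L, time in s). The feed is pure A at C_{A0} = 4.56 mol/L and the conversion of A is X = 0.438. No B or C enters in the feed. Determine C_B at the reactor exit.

Exit C_A = C_{A0}(1−X) = 4.56×0.562 = 2.563 mol/L.
In a CSTR the entire volume is at exit conditions, so r_B = 0.0810×2.563 = 0.2076 and r_C = 2.74×2.563^1.5 = 11.24.
Fraction of consumed A going to B: r_B/(r_B+r_C) = 0.01813.
C_B = 0.01813·C_{A0}·X = 0.01813×4.56×0.438 = 0.0362 mol/L.

0.0362 mol/L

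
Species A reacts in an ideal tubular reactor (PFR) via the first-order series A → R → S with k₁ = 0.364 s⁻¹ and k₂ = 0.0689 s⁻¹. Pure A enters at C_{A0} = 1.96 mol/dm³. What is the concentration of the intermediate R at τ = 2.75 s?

1.11 mol/dm³

The intermediate concentration in a first-order A→B→C sequence is C_R = k₁C_{A0}(e^(−k₁τ) − e^(−k₂τ))/(k₂−k₁).
e^(−k₁τ) = e^(−0.364×2.75) = e^(−1.001) = 0.3675; e^(−k₂τ) = e^(−0.1895) = 0.8274.
C_R = 0.364×1.96/(0.0689−0.364) × (0.3675−0.8274) = (-2.418)×(-0.4599) = 1.112 mol/dm³.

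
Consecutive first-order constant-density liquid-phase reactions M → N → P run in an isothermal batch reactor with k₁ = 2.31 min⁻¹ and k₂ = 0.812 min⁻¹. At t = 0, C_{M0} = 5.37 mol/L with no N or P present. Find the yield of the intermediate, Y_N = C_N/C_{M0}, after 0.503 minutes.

The intermediate concentration in a first-order A→B→C sequence is C_N = k₁C_{M0}(e^(−k₁t) − e^(−k₂t))/(k₂−k₁).
e^(−k₁t) = e^(−2.31×0.503) = e^(−1.162) = 0.3129; e^(−k₂t) = e^(−0.4084) = 0.6647.
C_N = 2.31×5.37/(0.812−2.31) × (0.3129−0.6647) = (-8.281)×(-0.3518) = 2.913 mol/L.
Y_N = C_N/C_{M0} = 2.913/5.37 = 0.543.

0.543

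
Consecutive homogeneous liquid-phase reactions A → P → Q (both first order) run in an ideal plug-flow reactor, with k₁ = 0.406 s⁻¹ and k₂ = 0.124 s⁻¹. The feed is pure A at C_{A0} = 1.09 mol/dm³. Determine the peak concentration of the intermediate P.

At the optimum, C_{P,max}/C_{A0} = (k₁/k₂)^[k₂/(k₂−k₁)].
= (0.406/0.124)^(0.124/(0.124−0.406)) = (3.274)^(-0.4397) = 0.5936.
C_{P,max} = 0.5936×1.09 = 0.647 mol/dm³.

0.647 mol/dm³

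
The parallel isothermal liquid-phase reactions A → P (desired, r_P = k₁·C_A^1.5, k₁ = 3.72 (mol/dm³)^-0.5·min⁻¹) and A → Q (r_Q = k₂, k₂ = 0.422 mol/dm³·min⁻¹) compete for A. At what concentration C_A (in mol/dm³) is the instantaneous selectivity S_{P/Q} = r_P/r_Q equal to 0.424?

S_{P/Q} = (k₁/k₂)·C_A^1.5 ⇒ C_A = (S·k₂/k₁)^(1/1.5).
= (0.424×0.422/3.72)^(0.6667) = (0.04810)^(0.6667) = 0.132 mol/dm³.

0.132 mol/dm³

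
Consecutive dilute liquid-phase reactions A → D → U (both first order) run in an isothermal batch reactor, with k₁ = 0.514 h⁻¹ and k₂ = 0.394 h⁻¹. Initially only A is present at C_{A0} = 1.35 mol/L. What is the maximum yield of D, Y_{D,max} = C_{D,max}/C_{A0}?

0.418

For a first-order series the maximum intermediate yield is C_{D,max}/C_{A0} = (k₁/k₂)^[k₂/(k₂−k₁)].
= (0.514/0.394)^(0.394/(0.394−0.514)) = (1.305)^(-3.283) = 0.4177.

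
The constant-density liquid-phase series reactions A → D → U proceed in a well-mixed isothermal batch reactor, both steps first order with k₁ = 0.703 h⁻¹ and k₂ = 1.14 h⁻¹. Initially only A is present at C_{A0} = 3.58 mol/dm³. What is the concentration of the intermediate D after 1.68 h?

For first-order series with pure A initially, C_D(t) = k₁C_{A0}/(k₂−k₁)·(e^(−k₁t) − e^(−k₂t)).
e^(−k₁t) = e^(−0.703×1.68) = e^(−1.181) = 0.3070; e^(−k₂t) = e^(−1.915) = 0.1473.
C_D = 0.703×3.58/(1.14−0.703) × (0.3070−0.1473) = 5.759×0.1596 = 0.9194 mol/dm³.

0.919 mol/dm³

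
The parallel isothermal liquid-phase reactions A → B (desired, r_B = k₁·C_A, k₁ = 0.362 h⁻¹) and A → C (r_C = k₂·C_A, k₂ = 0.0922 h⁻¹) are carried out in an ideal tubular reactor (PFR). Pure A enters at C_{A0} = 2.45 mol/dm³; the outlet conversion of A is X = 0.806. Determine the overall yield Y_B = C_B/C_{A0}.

0.642

C_A = C_{A0}(1−X) = 0.4753 mol/dm³.
Both paths are first order in A, so the instantaneous fraction to B is constant: dC_B/d(−C_A) = k₁/(k₁+k₂) = 0.7970.
C_B = 0.7970·(C_{A0}−C_A) = 0.7970×1.975 = 1.57 mol/dm³.
Y_B = C_B/C_{A0} = 1.574/2.45 = 0.642.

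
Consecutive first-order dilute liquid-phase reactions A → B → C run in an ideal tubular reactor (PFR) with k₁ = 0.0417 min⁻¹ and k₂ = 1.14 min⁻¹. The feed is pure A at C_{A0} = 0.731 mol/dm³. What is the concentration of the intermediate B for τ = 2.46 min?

0.0234 mol/dm³

For first-order series with pure A initially, C_B(τ) = k₁C_{A0}/(k₂−k₁)·(e^(−k₁τ) − e^(−k₂τ)).
e^(−k₁τ) = e^(−0.0417×2.46) = e^(−0.1026) = 0.9025; e^(−k₂τ) = e^(−2.804) = 0.06054.
C_B = 0.0417×0.731/(1.14−0.0417) × (0.9025−0.06054) = 0.02775×0.8420 = 0.02337 mol/dm³.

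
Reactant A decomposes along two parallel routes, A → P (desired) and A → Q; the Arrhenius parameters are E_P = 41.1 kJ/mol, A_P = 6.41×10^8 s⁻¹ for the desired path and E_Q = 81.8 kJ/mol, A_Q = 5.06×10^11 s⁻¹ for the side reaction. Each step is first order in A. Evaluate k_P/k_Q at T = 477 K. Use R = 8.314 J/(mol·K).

36.3

k_P/k_Q = (A_P/A_Q)·exp[−(E_P−E_Q)/(RT)] = (A_P/A_Q)·exp[(E_Q−E_P)/(RT)].
(E_Q−E_P)/(RT) = (81.8−41.1)×10³/(8.314×477) = 40700/3966 = 10.26.
k_P/k_Q = (6.41×10^8/5.06×10^11)·exp(10.26) = 0.001267 × 28647 = 36.3.
Since E_P < E_Q, lowering the temperature improves selectivity toward P.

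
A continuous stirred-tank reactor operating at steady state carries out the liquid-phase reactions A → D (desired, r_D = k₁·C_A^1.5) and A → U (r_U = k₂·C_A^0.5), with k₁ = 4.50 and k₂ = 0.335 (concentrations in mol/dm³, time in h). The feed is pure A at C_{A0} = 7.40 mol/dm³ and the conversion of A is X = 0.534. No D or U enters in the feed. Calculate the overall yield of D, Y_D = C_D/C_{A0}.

Exit C_A = C_{A0}(1−X) = 7.40×0.466 = 3.448 mol/dm³.
A CSTR operates uniformly at the exit composition, giving r_D = 28.82 and r_U = 0.6221 (each k·C_A^n at C_A = 3.448).
Fraction of consumed A going to D: r_D/(r_D+r_U) = 0.9789.
C_D = 0.9789·C_{A0}·X = 0.9789×7.40×0.534 = 3.87 mol/dm³; Y_D = C_D/C_{A0} = 0.523.

0.523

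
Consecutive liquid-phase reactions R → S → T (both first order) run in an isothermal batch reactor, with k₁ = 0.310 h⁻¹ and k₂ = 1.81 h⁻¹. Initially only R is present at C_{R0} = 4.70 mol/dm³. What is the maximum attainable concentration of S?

0.559 mol/dm³

At the optimum, C_{S,max}/C_{R0} = (k₁/k₂)^[k₂/(k₂−k₁)].
= (0.310/1.81)^(1.81/(1.81−0.310)) = (0.1713)^(1.207) = 0.1189.
C_{S,max} = 0.1189×4.70 = 0.559 mol/dm³.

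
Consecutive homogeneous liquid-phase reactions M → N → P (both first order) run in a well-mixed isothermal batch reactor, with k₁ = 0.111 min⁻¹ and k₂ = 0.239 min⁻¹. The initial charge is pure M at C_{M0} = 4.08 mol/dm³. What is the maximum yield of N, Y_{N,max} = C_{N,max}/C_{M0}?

Evaluating C_N at t_opt = ln(k₂/k₁)/(k₂−k₁) gives C_{N,max}/C_{M0} = (k₁/k₂)^[k₂/(k₂−k₁)].
= (0.111/0.239)^(0.239/(0.239−0.111)) = (0.4644)^(1.867) = 0.2388.

0.239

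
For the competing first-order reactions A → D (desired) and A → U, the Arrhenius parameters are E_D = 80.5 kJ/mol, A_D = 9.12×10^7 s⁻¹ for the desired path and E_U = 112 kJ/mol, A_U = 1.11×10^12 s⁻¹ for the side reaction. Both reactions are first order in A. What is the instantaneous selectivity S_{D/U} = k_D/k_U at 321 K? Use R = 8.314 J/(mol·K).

k_D/k_U = (A_D/A_U)·exp[−(E_D−E_U)/(RT)] = (A_D/A_U)·exp[(E_U−E_D)/(RT)].
(E_U−E_D)/(RT) = (112−80.5)×10³/(8.314×321) = 31500/2669 = 11.80.
k_D/k_U = (9.12×10^7/1.11×10^12)·exp(11.80) = 8.216×10^-5 × 1.337×10^5 = 11.0.

11.0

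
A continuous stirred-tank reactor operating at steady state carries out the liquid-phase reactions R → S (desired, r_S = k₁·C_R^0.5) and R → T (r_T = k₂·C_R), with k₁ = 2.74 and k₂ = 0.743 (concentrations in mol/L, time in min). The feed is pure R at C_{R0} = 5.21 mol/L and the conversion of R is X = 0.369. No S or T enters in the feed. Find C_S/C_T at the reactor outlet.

Exit C_R = C_{R0}(1−X) = 5.21×0.631 = 3.288 mol/L.
In a CSTR the entire volume is at exit conditions, so r_S = 2.74×3.288^0.5 = 4.968 and r_T = 0.743×3.288 = 2.443.
Overall selectivity = C_S/C_T = r_Sτ/(r_Tτ) = r_S/r_T = 2.03.

2.03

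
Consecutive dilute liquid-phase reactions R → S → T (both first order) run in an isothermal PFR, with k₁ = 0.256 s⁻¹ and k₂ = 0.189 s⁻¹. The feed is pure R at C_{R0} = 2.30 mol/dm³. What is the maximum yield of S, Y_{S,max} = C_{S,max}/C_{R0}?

At the optimum, C_{S,max}/C_{R0} = (k₁/k₂)^[k₂/(k₂−k₁)].
= (0.256/0.189)^(0.189/(0.189−0.256)) = (1.354)^(-2.821) = 0.4249.

0.425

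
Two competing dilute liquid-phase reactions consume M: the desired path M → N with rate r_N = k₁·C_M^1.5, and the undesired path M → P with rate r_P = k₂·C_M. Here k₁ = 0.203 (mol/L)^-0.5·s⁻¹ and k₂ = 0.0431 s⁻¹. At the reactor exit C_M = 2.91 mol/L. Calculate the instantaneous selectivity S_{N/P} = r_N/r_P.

8.03

S_{N/P} = r_N/r_P = (k₁·C_M^1.5)/(k₂·C_M) = (k₁/k₂)·C_M^0.5.
= (0.203×2.910^1.5) / (0.0431×2.910) = 1.008/0.1254 = 8.03.
Since the desired path is higher order in M, keeping C_M high (PFR or concentrated feed) favours N.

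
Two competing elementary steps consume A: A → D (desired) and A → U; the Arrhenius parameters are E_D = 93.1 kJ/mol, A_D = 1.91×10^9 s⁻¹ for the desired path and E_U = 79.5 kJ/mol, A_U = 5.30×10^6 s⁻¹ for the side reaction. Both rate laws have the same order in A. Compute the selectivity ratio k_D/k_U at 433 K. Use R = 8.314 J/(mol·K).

With equal orders, S_{D/U} = k_D/k_U = (A_D/A_U)·exp[(E_U−E_D)/(RT)].
(E_U−E_D)/(RT) = (79.5−93.1)×10³/(8.314×433) = -13600/3600 = -3.778.
k_D/k_U = (1.91×10^9/5.30×10^6)·exp(-3.778) = 360.4 × 0.02287 = 8.24.
Since E_D > E_U, raising the temperature improves selectivity toward D.

8.24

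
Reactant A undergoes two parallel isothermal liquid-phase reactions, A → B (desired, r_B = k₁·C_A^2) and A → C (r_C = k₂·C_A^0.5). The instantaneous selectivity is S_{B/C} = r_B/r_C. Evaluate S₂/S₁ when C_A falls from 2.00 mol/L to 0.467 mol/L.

0.113

S_{B/C} = (k₁/k₂)·C_A^1.5, so S₂/S₁ = (C_{A,2}/C_{A,1})^1.5.
= (0.467/2.00)^1.5 = (0.2335)^1.5 = 0.113.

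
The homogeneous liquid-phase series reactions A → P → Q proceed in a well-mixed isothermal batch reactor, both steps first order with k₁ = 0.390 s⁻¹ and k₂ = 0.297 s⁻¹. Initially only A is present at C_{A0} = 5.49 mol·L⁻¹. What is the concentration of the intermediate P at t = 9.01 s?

The intermediate concentration in a first-order A→B→C sequence is C_P = k₁C_{A0}(e^(−k₁t) − e^(−k₂t))/(k₂−k₁).
e^(−k₁t) = e^(−0.390×9.01) = e^(−3.514) = 0.02978; e^(−k₂t) = e^(−2.676) = 0.06884.
C_P = 0.390×5.49/(0.297−0.390) × (0.02978−0.06884) = (-23.02)×(-0.03906) = 0.8992 mol·L⁻¹.

0.899 mol·L⁻¹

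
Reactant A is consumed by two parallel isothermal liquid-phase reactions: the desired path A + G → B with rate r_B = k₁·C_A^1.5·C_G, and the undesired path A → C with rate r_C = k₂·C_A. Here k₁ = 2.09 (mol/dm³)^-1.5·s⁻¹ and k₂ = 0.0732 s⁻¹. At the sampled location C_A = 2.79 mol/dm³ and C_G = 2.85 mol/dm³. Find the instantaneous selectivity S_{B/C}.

S_{B/C} = r_B/r_C = (k₁·C_A^1.5·C_G)/(k₂·C_A) = (k₁/k₂)·C_A^0.5·C_G.
= (2.09×2.790^1.5×2.850) / (0.0732×2.790) = 27.76/0.2042 = 136.

136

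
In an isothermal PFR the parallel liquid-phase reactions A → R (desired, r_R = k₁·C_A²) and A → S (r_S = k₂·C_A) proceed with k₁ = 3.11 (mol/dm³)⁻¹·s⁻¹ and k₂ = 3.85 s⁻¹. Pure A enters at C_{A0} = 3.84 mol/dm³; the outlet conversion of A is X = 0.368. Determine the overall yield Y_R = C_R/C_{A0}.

C_A = C_{A0}(1−X) = 2.427 mol/dm³.
Along a PFR/batch, dC_S/dC_A = −r_S/(r_R+r_S) = −k₂/(k₂+k₁·C_A).
Integrating from C_{A0} to C_A: C_S = (3.85/3.11)·ln[(3.85+3.11·3.84)/(3.85+3.11·2.43)] = 1.238·ln(15.79/11.40) = 0.4037 mol/dm³.
Then C_R = (C_{A0}−C_A) − C_S = 1.413 − 0.4037 = 1.009 mol/dm³.
Y_R = C_R/C_{A0} = 1.009/3.84 = 0.263.

0.263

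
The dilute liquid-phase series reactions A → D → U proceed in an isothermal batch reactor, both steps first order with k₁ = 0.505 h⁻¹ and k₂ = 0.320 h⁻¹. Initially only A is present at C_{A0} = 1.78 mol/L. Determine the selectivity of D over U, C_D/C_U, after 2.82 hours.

The intermediate concentration in a first-order A→B→C sequence is C_D = k₁C_{A0}(e^(−k₁t) − e^(−k₂t))/(k₂−k₁).
e^(−k₁t) = e^(−0.505×2.82) = e^(−1.424) = 0.2407; e^(−k₂t) = e^(−0.9024) = 0.4056.
C_D = 0.505×1.78/(0.320−0.505) × (0.2407−0.4056) = (-4.859)×(-0.1649) = 0.8011 mol/L.
C_A = C_{A0}e^(−k₁t) = 0.4285 mol/L, so C_U = C_{A0}−C_A−C_D = 0.5504 mol/L; C_D/C_U = 1.46.

1.46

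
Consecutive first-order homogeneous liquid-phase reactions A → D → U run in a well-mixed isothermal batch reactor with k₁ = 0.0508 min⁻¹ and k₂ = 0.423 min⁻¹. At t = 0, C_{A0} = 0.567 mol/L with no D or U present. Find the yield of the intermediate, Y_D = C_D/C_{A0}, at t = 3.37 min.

0.0822

The intermediate concentration in a first-order A→B→C sequence is C_D = k₁C_{A0}(e^(−k₁t) − e^(−k₂t))/(k₂−k₁).
e^(−k₁t) = e^(−0.0508×3.37) = e^(−0.1712) = 0.8427; e^(−k₂t) = e^(−1.426) = 0.2404.
C_D = 0.0508×0.567/(0.423−0.0508) × (0.8427−0.2404) = 0.07739×0.6023 = 0.04661 mol/L.
Y_D = C_D/C_{A0} = 0.04661/0.567 = 0.0822.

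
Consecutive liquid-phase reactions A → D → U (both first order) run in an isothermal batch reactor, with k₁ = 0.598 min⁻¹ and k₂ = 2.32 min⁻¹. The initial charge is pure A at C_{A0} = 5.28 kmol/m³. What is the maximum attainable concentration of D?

0.850 kmol/m³

For a first-order series the maximum intermediate yield is C_{D,max}/C_{A0} = (k₁/k₂)^[k₂/(k₂−k₁)].
= (0.598/2.32)^(2.32/(2.32−0.598)) = (0.2578)^(1.347) = 0.1610.
C_{D,max} = 0.1610×5.28 = 0.850 kmol/m³.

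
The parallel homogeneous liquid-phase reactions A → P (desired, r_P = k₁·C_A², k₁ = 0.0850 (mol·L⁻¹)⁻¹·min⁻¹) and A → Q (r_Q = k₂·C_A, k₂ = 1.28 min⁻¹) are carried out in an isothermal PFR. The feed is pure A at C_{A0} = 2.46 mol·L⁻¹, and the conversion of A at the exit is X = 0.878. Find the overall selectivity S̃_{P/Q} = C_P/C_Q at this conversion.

C_A = C_{A0}(1−X) = 0.3001 mol·L⁻¹.
Along a PFR/batch, dC_Q/dC_A = −r_Q/(r_P+r_Q) = −k₂/(k₂+k₁·C_A).
Integrating from C_{A0} to C_A: C_Q = (1.28/0.0850)·ln[(1.28+0.0850·2.46)/(1.28+0.0850·0.300)] = 15.06·ln(1.489/1.306) = 1.981 mol·L⁻¹.
Then C_P = (C_{A0}−C_A) − C_Q = 2.160 − 1.981 = 0.1785 mol·L⁻¹.
S̃_{P/Q} = C_P/C_Q = 0.1785/1.981 = 0.0901.

0.0901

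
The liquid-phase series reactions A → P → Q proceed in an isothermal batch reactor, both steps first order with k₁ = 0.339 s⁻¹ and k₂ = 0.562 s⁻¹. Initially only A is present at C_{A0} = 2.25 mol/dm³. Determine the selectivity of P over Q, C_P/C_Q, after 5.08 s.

0.289

Solving the coupled first-order balances gives C_P(t) = [k₁/(k₂−k₁)]·C_{A0}·(e^(−k₁t) − e^(−k₂t)).
e^(−k₁t) = e^(−0.339×5.08) = e^(−1.722) = 0.1787; e^(−k₂t) = e^(−2.855) = 0.05756.
C_P = 0.339×2.25/(0.562−0.339) × (0.1787−0.05756) = 3.420×0.1211 = 0.4143 mol/dm³.
C_A = C_{A0}e^(−k₁t) = 0.4020 mol/dm³, so C_Q = C_{A0}−C_A−C_P = 1.434 mol/dm³; C_P/C_Q = 0.289.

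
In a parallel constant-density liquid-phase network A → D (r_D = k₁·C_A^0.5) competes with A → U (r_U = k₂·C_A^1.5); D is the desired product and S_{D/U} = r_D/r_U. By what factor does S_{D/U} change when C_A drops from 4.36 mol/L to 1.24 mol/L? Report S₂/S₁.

3.52

S_{D/U} = (k₁/k₂)·C_A⁻¹, so S₂/S₁ = (C_{A,2}/C_{A,1})⁻¹.
= 4.36/1.24 = 3.52.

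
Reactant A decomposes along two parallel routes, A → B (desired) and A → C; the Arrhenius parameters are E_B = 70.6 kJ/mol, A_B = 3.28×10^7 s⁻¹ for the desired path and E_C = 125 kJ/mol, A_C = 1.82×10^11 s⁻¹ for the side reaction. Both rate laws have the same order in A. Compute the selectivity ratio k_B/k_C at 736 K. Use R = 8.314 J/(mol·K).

1.31

Since both paths have the same order in A, the concentration cancels and S_{B/C} = k_B/k_C = (A_B/A_C)·exp[(E_C−E_B)/(RT)].
(E_C−E_B)/(RT) = (125−70.6)×10³/(8.314×736) = 54400/6119 = 8.890.
k_B/k_C = (3.28×10^7/1.82×10^11)·exp(8.890) = 1.802×10^-4 × 7260 = 1.31.
Since E_B < E_C, lowering the temperature improves selectivity toward B.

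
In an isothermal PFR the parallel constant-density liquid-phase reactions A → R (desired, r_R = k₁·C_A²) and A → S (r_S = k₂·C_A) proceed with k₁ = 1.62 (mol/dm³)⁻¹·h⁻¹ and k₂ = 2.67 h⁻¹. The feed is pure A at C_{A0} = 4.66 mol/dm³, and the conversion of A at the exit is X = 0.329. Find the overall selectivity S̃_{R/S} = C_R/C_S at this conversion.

2.34

C_A = C_{A0}(1−X) = 3.127 mol/dm³.
Along a PFR/batch, dC_S/dC_A = −r_S/(r_R+r_S) = −k₂/(k₂+k₁·C_A).
Integrating from C_{A0} to C_A: C_S = (2.67/1.62)·ln[(2.67+1.62·4.66)/(2.67+1.62·3.13)] = 1.648·ln(10.22/7.736) = 0.4589 mol/dm³.
Then C_R = (C_{A0}−C_A) − C_S = 1.533 − 0.4589 = 1.074 mol/dm³.
S̃_{R/S} = C_R/C_S = 1.074/0.4589 = 2.34.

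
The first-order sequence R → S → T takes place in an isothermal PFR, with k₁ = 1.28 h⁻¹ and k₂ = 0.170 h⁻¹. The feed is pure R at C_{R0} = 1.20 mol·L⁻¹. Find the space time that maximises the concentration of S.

The intermediate peaks when r₁ = r₂, i.e. k₁e^(−k₁τ) = k₂e^(−k₂τ), giving τ_opt = ln(k₂/k₁)/(k₂−k₁).
= ln(0.170/1.28)/(0.170−1.28) = ln(0.1328)/-1.110 = -2.019/-1.110 = 1.82 h.

1.82 h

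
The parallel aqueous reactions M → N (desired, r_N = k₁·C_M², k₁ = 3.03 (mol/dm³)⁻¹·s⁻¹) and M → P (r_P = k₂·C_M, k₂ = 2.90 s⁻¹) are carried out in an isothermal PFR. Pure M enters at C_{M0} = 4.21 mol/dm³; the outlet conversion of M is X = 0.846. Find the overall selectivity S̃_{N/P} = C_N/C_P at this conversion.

C_M = C_{M0}(1−X) = 0.6483 mol/dm³.
Along a PFR/batch, dC_P/dC_M = −r_P/(r_N+r_P) = −k₂/(k₂+k₁·C_M).
Integrating from C_{M0} to C_M: C_P = (2.90/3.03)·ln[(2.90+3.03·4.21)/(2.90+3.03·0.648)] = 0.9571·ln(15.66/4.864) = 1.119 mol/dm³.
Then C_N = (C_{M0}−C_M) − C_P = 3.562 − 1.119 = 2.443 mol/dm³.
S̃_{N/P} = C_N/C_P = 2.443/1.119 = 2.18.

2.18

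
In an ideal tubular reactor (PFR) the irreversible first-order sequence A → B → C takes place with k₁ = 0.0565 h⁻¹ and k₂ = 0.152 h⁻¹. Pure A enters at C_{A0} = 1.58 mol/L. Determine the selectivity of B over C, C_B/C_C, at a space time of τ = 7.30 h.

1.39

For first-order series with pure A initially, C_B(τ) = k₁C_{A0}/(k₂−k₁)·(e^(−k₁τ) − e^(−k₂τ)).
e^(−k₁τ) = e^(−0.0565×7.30) = e^(−0.4124) = 0.6620; e^(−k₂τ) = e^(−1.110) = 0.3297.
C_B = 0.0565×1.58/(0.152−0.0565) × (0.6620−0.3297) = 0.9348×0.3323 = 0.3107 mol/L.
C_A = C_{A0}e^(−k₁τ) = 1.046 mol/L, so C_C = C_{A0}−C_A−C_B = 0.2233 mol/L; C_B/C_C = 1.39.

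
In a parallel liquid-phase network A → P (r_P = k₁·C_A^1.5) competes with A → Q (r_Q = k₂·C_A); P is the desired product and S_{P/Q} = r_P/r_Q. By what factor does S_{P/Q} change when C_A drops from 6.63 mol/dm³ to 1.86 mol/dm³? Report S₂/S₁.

S_{P/Q} = (k₁/k₂)·C_A^0.5, so S₂/S₁ = (C_{A,2}/C_{A,1})^0.5.
= (1.86/6.63)^0.5 = (0.2805)^0.5 = 0.530.
Selectivity toward P falls as C_A falls — high-concentration operation is favoured.

0.530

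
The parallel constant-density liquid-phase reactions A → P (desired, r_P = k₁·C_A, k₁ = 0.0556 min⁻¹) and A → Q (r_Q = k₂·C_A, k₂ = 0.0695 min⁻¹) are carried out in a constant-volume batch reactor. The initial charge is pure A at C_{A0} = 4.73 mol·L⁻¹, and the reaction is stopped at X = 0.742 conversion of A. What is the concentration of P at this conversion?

1.56 mol·L⁻¹

C_A = C_{A0}(1−X) = 1.220 mol·L⁻¹.
Both paths are first order in A, so the instantaneous fraction to P is constant: dC_P/d(−C_A) = k₁/(k₁+k₂) = 0.4444.
C_P = 0.4444·(C_{A0}−C_A) = 0.4444×3.510 = 1.56 mol·L⁻¹.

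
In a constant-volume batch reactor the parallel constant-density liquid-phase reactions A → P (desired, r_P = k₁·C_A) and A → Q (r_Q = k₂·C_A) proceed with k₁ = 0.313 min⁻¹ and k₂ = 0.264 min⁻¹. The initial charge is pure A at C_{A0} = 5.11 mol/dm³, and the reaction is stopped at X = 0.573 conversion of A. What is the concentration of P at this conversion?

C_A = C_{A0}(1−X) = 2.182 mol/dm³.
Both paths are first order in A, so the instantaneous fraction to P is constant: dC_P/d(−C_A) = k₁/(k₁+k₂) = 0.5425.
C_P = 0.5425·(C_{A0}−C_A) = 0.5425×2.928 = 1.59 mol/dm³.

1.59 mol/dm³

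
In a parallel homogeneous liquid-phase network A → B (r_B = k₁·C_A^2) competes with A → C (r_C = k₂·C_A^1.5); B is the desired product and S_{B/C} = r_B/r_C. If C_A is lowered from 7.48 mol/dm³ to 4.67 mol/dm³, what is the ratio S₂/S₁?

S_{B/C} = (k₁/k₂)·C_A^0.5, so S₂/S₁ = (C_{A,2}/C_{A,1})^0.5.
= (4.67/7.48)^0.5 = (0.6243)^0.5 = 0.790.
Selectivity toward B falls as C_A falls — high-concentration operation is favoured.

0.790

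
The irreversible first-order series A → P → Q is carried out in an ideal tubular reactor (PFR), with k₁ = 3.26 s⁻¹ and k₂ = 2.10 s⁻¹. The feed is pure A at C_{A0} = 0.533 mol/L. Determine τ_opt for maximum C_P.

0.379 s

The intermediate peaks when r₁ = r₂, i.e. k₁e^(−k₁τ) = k₂e^(−k₂τ), giving τ_opt = ln(k₂/k₁)/(k₂−k₁).
= ln(2.10/3.26)/(2.10−3.26) = ln(0.6442)/-1.160 = -0.4398/-1.160 = 0.379 s.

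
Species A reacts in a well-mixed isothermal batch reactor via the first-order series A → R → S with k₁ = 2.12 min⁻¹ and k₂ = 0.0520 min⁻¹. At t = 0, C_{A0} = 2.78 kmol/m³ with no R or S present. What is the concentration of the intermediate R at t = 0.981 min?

For first-order series with pure A initially, C_R(t) = k₁C_{A0}/(k₂−k₁)·(e^(−k₁t) − e^(−k₂t)).
e^(−k₁t) = e^(−2.12×0.981) = e^(−2.080) = 0.1250; e^(−k₂t) = e^(−0.05101) = 0.9503.
C_R = 2.12×2.78/(0.0520−2.12) × (0.1250−0.9503) = (-2.850)×(-0.8253) = 2.352 kmol/m³.

2.35 kmol/m³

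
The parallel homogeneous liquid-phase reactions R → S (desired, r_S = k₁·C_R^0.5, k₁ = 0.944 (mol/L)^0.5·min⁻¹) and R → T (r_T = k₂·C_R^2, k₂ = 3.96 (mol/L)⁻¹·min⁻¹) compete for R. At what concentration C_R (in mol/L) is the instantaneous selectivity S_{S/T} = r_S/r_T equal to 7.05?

S_{S/T} = (k₁/k₂)·C_R^-1.5 ⇒ C_R = (S·k₂/k₁)^(1/(-1.5)).
= (7.05×3.96/0.944)^(-0.6667) = (29.57)^(-0.6667) = 0.105 mol/L.

0.105 mol/L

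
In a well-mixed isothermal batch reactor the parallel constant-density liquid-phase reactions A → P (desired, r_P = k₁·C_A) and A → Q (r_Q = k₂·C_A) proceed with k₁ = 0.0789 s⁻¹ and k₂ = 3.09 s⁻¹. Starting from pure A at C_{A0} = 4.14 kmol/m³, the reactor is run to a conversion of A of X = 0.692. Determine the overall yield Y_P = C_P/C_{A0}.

0.0172

C_A = C_{A0}(1−X) = 1.275 kmol/m³.
Both paths are first order in A, so the instantaneous fraction to P is constant: dC_P/d(−C_A) = k₁/(k₁+k₂) = 0.02490.
C_P = 0.02490·(C_{A0}−C_A) = 0.02490×2.865 = 0.0713 kmol/m³.
Y_P = C_P/C_{A0} = 0.07133/4.14 = 0.0172.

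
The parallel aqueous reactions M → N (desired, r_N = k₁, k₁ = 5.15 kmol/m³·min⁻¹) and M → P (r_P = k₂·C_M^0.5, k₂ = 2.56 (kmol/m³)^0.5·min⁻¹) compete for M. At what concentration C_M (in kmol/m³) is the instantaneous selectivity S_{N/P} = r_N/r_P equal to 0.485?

S_{N/P} = (k₁/k₂)·C_M^-0.5 ⇒ C_M = (S·k₂/k₁)^(-2).
= (0.485×2.56/5.15)^(-2) = (0.2411)^(-2) = 17.2 kmol/m³.

17.2 kmol/m³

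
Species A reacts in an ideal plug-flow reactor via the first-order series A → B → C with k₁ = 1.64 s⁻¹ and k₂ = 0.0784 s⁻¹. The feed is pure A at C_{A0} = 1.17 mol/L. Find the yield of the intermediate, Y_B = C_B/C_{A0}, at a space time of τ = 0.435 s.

0.500

For first-order series with pure A initially, C_B(τ) = k₁C_{A0}/(k₂−k₁)·(e^(−k₁τ) − e^(−k₂τ)).
e^(−k₁τ) = e^(−1.64×0.435) = e^(−0.7134) = 0.4900; e^(−k₂τ) = e^(−0.03410) = 0.9665.
C_B = 1.64×1.17/(0.0784−1.64) × (0.4900−0.9665) = (-1.229)×(-0.4765) = 0.5855 mol/L.
Y_B = C_B/C_{A0} = 0.5855/1.17 = 0.500.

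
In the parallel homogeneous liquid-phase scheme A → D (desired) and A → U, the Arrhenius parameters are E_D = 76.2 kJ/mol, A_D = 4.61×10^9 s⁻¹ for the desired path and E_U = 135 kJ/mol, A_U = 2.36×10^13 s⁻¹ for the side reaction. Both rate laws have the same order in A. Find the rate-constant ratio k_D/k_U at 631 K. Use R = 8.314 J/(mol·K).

14.4

Since both paths have the same order in A, the concentration cancels and S_{D/U} = k_D/k_U = (A_D/A_U)·exp[(E_U−E_D)/(RT)].
(E_U−E_D)/(RT) = (135−76.2)×10³/(8.314×631) = 58800/5246 = 11.21.
k_D/k_U = (4.61×10^9/2.36×10^13)·exp(11.21) = 1.953×10^-4 × 73737 = 14.4.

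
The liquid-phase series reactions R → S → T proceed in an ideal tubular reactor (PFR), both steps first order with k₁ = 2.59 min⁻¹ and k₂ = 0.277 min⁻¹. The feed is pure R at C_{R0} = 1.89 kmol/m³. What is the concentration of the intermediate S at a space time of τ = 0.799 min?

1.43 kmol/m³

For first-order series with pure R initially, C_S(τ) = k₁C_{R0}/(k₂−k₁)·(e^(−k₁τ) − e^(−k₂τ)).
e^(−k₁τ) = e^(−2.59×0.799) = e^(−2.069) = 0.1263; e^(−k₂τ) = e^(−0.2213) = 0.8015.
C_S = 2.59×1.89/(0.277−2.59) × (0.1263−0.8015) = (-2.116)×(-0.6752) = 1.429 kmol/m³.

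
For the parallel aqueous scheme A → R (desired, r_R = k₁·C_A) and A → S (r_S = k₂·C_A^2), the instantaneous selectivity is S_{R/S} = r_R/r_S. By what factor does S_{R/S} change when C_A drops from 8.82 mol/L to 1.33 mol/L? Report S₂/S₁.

S_{R/S} = (k₁/k₂)·C_A⁻¹, so S₂/S₁ = (C_{A,2}/C_{A,1})⁻¹.
= 8.82/1.33 = 6.63.

6.63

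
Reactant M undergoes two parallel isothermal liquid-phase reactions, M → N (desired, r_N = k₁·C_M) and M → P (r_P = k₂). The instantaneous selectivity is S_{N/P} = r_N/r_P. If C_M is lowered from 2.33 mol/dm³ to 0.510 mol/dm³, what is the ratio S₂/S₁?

S_{N/P} = (k₁/k₂)·C_M, so S₂/S₁ = (C_{M,2}/C_{M,1}).
= 0.510/2.33 = 0.219.
Selectivity toward N falls as C_M falls — high-concentration operation is favoured.

0.219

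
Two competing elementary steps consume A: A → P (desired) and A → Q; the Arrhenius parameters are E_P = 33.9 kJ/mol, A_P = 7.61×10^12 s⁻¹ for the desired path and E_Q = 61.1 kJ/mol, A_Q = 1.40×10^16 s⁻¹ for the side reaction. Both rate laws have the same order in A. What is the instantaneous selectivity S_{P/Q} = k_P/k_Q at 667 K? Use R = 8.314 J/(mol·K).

0.0734

With equal orders, S_{P/Q} = k_P/k_Q = (A_P/A_Q)·exp[(E_Q−E_P)/(RT)].
(E_Q−E_P)/(RT) = (61.1−33.9)×10³/(8.314×667) = 27200/5545 = 4.905.
k_P/k_Q = (7.61×10^12/1.40×10^16)·exp(4.905) = 5.436×10^-4 × 135.0 = 0.0734.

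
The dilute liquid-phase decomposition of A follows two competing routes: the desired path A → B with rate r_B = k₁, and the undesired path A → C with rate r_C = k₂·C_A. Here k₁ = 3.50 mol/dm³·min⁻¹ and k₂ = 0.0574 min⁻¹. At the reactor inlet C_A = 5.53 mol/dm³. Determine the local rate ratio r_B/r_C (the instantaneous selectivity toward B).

S_{B/C} = r_B/r_C = (k₁)/(k₂·C_A) = (k₁/k₂)·C_A⁻¹.
= (3.50) / (0.0574×5.530) = 3.500/0.3174 = 11.0.
The undesired path is higher order in A, so low C_A (CSTR or dilute feed) favours B.

11.0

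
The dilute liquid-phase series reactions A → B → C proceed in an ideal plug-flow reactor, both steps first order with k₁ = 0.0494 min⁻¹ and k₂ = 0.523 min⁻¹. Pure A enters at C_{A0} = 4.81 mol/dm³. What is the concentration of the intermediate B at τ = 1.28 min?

For first-order series with pure A initially, C_B(τ) = k₁C_{A0}/(k₂−k₁)·(e^(−k₁τ) − e^(−k₂τ)).
e^(−k₁τ) = e^(−0.0494×1.28) = e^(−0.06323) = 0.9387; e^(−k₂τ) = e^(−0.6694) = 0.5120.
C_B = 0.0494×4.81/(0.523−0.0494) × (0.9387−0.5120) = 0.5017×0.4267 = 0.2141 mol/dm³.

0.214 mol/dm³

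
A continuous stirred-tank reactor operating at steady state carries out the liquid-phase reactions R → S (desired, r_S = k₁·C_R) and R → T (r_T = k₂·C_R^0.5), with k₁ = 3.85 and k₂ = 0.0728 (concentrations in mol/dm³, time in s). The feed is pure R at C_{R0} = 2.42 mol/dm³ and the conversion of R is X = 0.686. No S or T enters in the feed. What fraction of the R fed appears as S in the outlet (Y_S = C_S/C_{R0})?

0.671

Exit C_R = C_{R0}(1−X) = 2.42×0.314 = 0.7599 mol/dm³.
A CSTR operates uniformly at the exit composition, giving r_S = 2.926 and r_T = 0.06346 (each k·C_R^n at C_R = 0.7599).
Fraction of consumed R going to S: r_S/(r_S+r_T) = 0.9788.
C_S = 0.9788·C_{R0}·X = 0.9788×2.42×0.686 = 1.62 mol/dm³; Y_S = C_S/C_{R0} = 0.671.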